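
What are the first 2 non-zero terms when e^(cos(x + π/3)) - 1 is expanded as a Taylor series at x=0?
-√(3)·x·e^(1/2)/2 - 1 + e^(1/2)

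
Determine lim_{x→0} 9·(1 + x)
Direct substitution at x = 0 gives 9.

Final answer: 9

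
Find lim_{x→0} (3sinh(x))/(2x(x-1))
Both numerator and denominator → 0 as x → 0; this is a 0/0 indeterminate form.
Expand each to leading order near x = 0: numerator ~ 3·x, denominator ~ -2·x.
The limit of the ratio is -3/2.

Final answer: -3/2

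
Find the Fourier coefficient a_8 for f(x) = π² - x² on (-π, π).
a_8 = (1/π) ∫_{-π}^{π} f(x)·cos(8x) dx.
Evaluate the integral (use parity and integration by parts as needed): a_8 = -1/16.

Final answer: -1/16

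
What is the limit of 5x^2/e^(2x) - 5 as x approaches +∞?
The quotient is an ∞/∞ indeterminate form as x → +∞.
The exponential denominator e^(2x) dominates the polynomial numerator (e^x ≫ x^2 as x → ∞), so the quotient → 0.
Adding the constant: 0 - 5 = -5. Limit = -5.

Final answer: -5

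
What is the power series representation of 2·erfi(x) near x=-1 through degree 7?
-2·erfi(1) + 4·e·(x + 1)/√(π) - 4·e·(x + 1)^2/√(π) + 4·e·(x + 1)^3/√(π) - 10·e·(x + 1)^4/(3·√(π)) + 38·e·(x + 1)^5/(15·√(π)) - 26·e·(x + 1)^6/(15·√(π)) + 346·e·(x + 1)^7/(315·√(π))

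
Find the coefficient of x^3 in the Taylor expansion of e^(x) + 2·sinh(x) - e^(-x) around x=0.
Expand to order 3: e^(x) + 2·sinh(x) - e^(-x) = 2·x^3/3 + 4·x + O(x^4).
The coefficient of x^3 is 2/3.

Final answer: 2/3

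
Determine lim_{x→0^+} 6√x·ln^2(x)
This is a 0·∞ indeterminate form at x → 0⁺.
Rewrite the product as 6·ln^2(x) / x^(-1/2) and apply L'Hôpital, or use the standard hierarchy x^(-1/2) ≫ |ln x|^2 as x → 0⁺.
The indeterminate product → 0, so the limit = 0.

Final answer: 0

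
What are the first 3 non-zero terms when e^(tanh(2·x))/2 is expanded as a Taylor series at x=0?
x^2 + x + 1/2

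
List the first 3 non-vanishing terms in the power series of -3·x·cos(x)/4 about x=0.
-x^5/32 + 3·x^3/8 - 3·x/4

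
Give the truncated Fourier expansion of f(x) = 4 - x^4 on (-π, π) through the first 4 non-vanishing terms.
(-48 + 8·π^2)·cos(x) + (3 - 2·π^2)·cos(2·x) + (-16/27 + 8·π^2/9)·cos(3·x) - π^4/5 + 4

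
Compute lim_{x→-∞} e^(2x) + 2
Evaluate the dominant behaviour as x → -∞; each term tends to a finite value or vanishes.
Limit = 2.

Final answer: 2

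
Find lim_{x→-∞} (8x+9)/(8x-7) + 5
Evaluate the dominant behaviour as x → -∞; each term tends to a finite value or vanishes.
Limit = 6.

Final answer: 6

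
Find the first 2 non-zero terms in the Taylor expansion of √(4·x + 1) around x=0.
2·x + 1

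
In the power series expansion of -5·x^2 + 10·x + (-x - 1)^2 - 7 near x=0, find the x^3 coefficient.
Expand to order 3: -5·x^2 + 10·x + (-x - 1)^2 - 7 = -4·x^2 + 12·x - 6 + O(x^4).
The coefficient of x^3 is 0.

Final answer: 0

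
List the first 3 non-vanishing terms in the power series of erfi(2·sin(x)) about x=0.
113·x^5/(30·√(π)) + 14·x^3/(3·√(π)) + 4·x/√(π)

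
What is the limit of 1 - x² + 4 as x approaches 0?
Direct substitution at x = 0 gives 5.

Final answer: 5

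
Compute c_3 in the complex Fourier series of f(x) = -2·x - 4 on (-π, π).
Compute the real Fourier coefficients first: a_3 = 0, b_3 = -4/3.
Then c_3 = (a_3 − i·b_3)/2 = 2·i/3.

Final answer: 2·i/3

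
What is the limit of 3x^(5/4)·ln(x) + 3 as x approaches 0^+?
The product is a 0·∞ indeterminate form at x → 0⁺.
Rewrite the product as 3·ln(x) / x^(-5/4) and apply L'Hôpital, or use the standard hierarchy x^(-5/4) ≫ |ln x| as x → 0⁺.
The indeterminate product → 0, so the limit = 3.

Final answer: 3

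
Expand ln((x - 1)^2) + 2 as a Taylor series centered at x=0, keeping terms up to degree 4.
-x^4/2 - 2·x^3/3 - x^2 - 2·x + 2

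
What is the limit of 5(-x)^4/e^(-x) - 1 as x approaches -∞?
The quotient is an ∞/∞ indeterminate form as x → -∞.
Compare growth rates of the dominant terms (exponentials ≫ polynomials ≫ logarithms), or apply L'Hôpital's rule; the quotient → 0.
Adding the constant: 0 - 1 = -1. Limit = -1.

Final answer: -1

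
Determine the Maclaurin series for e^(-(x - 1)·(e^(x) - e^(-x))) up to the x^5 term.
19·x^5/20 - x^4 - 7·x^3/3 + 2·x + 1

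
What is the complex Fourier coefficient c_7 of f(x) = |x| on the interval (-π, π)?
Compute the real Fourier coefficients first: a_7 = -4/(49·π), b_7 = 0.
Then c_7 = (a_7 − i·b_7)/2 = -2/(49·π).

Final answer: -2/(49·π)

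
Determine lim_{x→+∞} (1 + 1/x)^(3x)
As x → +∞: write (1 + 1/x)^(3x) = ((1 + 1/x)^x)^3 → (e^1)^3 = e^3.
Limit = e^(3).

Final answer: e^(3)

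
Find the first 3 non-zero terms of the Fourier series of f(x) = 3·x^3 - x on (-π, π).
(-38 + 6·π^2)·sin(x) + (11/2 - 3·π^2)·sin(2·x) + (-2 + 2·π^2)·sin(3·x)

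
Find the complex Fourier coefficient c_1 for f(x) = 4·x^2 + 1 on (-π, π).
Compute the real Fourier coefficients first: a_1 = -16, b_1 = 0.
Then c_1 = (a_1 − i·b_1)/2 = -8.

Final answer: -8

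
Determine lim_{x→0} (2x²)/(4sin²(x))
Both numerator and denominator → 0 as x → 0; this is a 0/0 indeterminate form.
Expand each to leading order near x = 0: numerator ~ 2·x^2, denominator ~ 4·x^2.
The limit of the ratio is 1/2.

Final answer: 1/2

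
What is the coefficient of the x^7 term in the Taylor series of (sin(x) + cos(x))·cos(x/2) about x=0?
Expand to order 7: (sin(x) + cos(x))·cos(x/2) = -547·x^7/322560 - 73·x^6/9216 + 61·x^5/1920 + 41·x^4/384 - 7·x^3/24 - 5·x^2/8 + x + 1 + O(x^8).
The coefficient of x^7 is -547/322560.

Final answer: -547/322560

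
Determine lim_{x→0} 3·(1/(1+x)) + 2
Direct substitution at x = 0 gives 5.

Final answer: 5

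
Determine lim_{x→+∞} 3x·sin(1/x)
As x → +∞: let u = 1/x → 0⁺; then 3·x·sin(1/x) = 3·1·sin(u)/u → 3·1·1 = 3.
Limit = 3.

Final answer: 3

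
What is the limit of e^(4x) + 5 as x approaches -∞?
Evaluate the dominant behaviour as x → -∞; each term tends to a finite value or vanishes.
Limit = 5.

Final answer: 5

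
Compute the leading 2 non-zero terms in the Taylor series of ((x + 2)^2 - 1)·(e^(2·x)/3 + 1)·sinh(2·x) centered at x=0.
44·x^2/3 + 8·x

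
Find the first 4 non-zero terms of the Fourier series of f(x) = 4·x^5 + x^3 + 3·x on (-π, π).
(-158·π^2 + 8·π^4 + 954)·sin(x) + (-4·π^4 - 63/2 + 19·π^2)·sin(2·x) + (-142·π^2/27 + 446/81 + 8·π^4/3)·sin(3·x) + (-2·π^4 - 9/4 + 2·π^2)·sin(4·x)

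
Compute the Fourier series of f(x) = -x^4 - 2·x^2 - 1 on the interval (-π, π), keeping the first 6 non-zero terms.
(-40 + 8·π^2)·cos(x) + (1 - 2·π^2)·cos(2·x) + (8/27 + 8·π^2/9)·cos(3·x) + (-π^2/2 - 5/16)·cos(4·x) + (152/625 + 8·π^2/25)·cos(5·x) - π^4/5 - 2·π^2/3 - 1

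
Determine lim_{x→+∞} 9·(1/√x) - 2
Evaluate the dominant behaviour as x → +∞; each term tends to a finite value or vanishes.
Limit = -2.

Final answer: -2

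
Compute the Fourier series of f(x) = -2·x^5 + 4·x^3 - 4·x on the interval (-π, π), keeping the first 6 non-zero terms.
(-536 - 4·π^4 + 88·π^2)·sin(x) + (-14·π^2 + 25 + 2·π^4)·sin(2·x) + (-4·π^4/3 - 520/81 + 152·π^2/27)·sin(3·x) + (-13·π^2/4 + 103/32 + π^4)·sin(4·x) + (-4·π^4/5 - 1336/625 + 56·π^2/25)·sin(5·x) + (-46·π^2/27 + 131/81 + 2·π^4/3)·sin(6·x)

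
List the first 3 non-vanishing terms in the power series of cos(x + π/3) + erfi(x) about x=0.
-x^2/4 + x·(-√(3)/2 + 2/√(π)) + 1/2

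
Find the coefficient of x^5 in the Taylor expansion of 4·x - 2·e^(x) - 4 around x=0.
Expand to order 5: 4·x - 2·e^(x) - 4 = -x^5/60 - x^4/12 - x^3/3 - x^2 + 2·x - 6 + O(x^6).
The coefficient of x^5 is -1/60.

Final answer: -1/60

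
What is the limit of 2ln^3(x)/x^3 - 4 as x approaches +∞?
The quotient is an ∞/∞ indeterminate form as x → +∞.
The polynomial denominator x^3 dominates the logarithmic numerator (any positive power of x ≫ ln^3(x) as x → ∞), so the quotient → 0.
Adding the constant: 0 - 4 = -4. Limit = -4.

Final answer: -4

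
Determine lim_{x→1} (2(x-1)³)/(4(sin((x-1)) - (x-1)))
Both numerator and denominator → 0 as x → 1; this is a 0/0 indeterminate form.
Expand each to leading order near x = 1: numerator ~ 2·(x - 1)^3, denominator ~ -2·(x - 1)^3/3.
The limit of the ratio is -3.

Final answer: -3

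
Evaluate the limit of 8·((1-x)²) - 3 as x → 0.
Direct substitution at x = 0 gives 5.

Final answer: 5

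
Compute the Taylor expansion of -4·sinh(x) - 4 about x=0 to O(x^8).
-x^7/1260 - x^5/30 - 2·x^3/3 - 4·x - 4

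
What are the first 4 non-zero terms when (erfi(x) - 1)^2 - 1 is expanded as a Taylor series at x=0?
8·x^4/(3·π) - 4·x^3/(3·√(π)) + 4·x^2/π - 4·x/√(π)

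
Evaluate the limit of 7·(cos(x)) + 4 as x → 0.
Direct substitution at x = 0 gives 11.

Final answer: 11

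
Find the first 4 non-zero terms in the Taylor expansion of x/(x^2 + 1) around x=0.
-x^7 + x^5 - x^3 + x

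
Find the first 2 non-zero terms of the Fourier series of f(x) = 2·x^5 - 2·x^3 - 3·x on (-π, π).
(-84·π^2 + 4·π^4 + 498)·sin(x) + (-2·π^4 - 15 + 12·π^2)·sin(2·x)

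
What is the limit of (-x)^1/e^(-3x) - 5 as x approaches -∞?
The quotient is an ∞/∞ indeterminate form as x → -∞.
Compare growth rates of the dominant terms (exponentials ≫ polynomials ≫ logarithms), or apply L'Hôpital's rule; the quotient → 0.
Adding the constant: 0 - 5 = -5. Limit = -5.

Final answer: -5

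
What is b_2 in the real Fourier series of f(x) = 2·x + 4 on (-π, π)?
b_2 = (1/π) ∫_{-π}^{π} f(x)·sin(2x) dx.
Evaluate the integral (use parity and integration by parts as needed): b_2 = -2.

Final answer: -2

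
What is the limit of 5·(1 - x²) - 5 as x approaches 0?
Direct substitution at x = 0 gives 0.

Final answer: 0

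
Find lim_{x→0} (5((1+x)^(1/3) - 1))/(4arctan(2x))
Both numerator and denominator → 0 as x → 0; this is a 0/0 indeterminate form.
Expand each to leading order near x = 0: numerator ~ 5·x/3, denominator ~ 8·x.
The limit of the ratio is 5/24.

Final answer: 5/24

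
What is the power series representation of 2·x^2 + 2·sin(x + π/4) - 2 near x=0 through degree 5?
√(2)·x^5/120 + √(2)·x^4/24 - √(2)·x^3/6 + x^2·(2 - √(2)/2) + √(2)·x - 2 + √(2)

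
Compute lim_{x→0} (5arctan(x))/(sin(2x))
Both numerator and denominator → 0 as x → 0; this is a 0/0 indeterminate form.
Expand each to leading order near x = 0: numerator ~ 5·x, denominator ~ 2·x.
The limit of the ratio is 5/2.

Final answer: 5/2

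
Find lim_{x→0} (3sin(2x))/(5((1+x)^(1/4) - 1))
Both numerator and denominator → 0 as x → 0; this is a 0/0 indeterminate form.
Expand each to leading order near x = 0: numerator ~ 6·x, denominator ~ 5·x/4.
The limit of the ratio is 24/5.

Final answer: 24/5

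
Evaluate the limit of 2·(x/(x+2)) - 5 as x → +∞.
Evaluate the dominant behaviour as x → +∞; each term tends to a finite value or vanishes.
Limit = -3.

Final answer: -3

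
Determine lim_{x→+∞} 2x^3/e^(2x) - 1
The quotient is an ∞/∞ indeterminate form as x → +∞.
The exponential denominator e^(2x) dominates the polynomial numerator (e^x ≫ x^3 as x → ∞), so the quotient → 0.
Adding the constant: 0 - 1 = -1. Limit = -1.

Final answer: -1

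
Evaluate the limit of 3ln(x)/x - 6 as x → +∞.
The quotient is an ∞/∞ indeterminate form as x → +∞.
The polynomial denominator x dominates the logarithmic numerator (any positive power of x ≫ ln(x) as x → ∞), so the quotient → 0.
Adding the constant: 0 - 6 = -6. Limit = -6.

Final answer: -6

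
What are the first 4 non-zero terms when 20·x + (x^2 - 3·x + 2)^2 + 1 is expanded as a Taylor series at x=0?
-6·x^3 + 13·x^2 + 8·x + 5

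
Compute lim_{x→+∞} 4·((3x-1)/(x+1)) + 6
Evaluate the dominant behaviour as x → +∞; each term tends to a finite value or vanishes.
Limit = 18.

Final answer: 18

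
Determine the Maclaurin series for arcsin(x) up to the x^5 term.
3·x^5/40 + x^3/6 + x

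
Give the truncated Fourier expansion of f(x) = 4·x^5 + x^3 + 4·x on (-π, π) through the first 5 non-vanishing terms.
(-158·π^2 + 8·π^4 + 956)·sin(x) + (-4·π^4 - 65/2 + 19·π^2)·sin(2·x) + (-142·π^2/27 + 500/81 + 8·π^4/3)·sin(3·x) + (-2·π^4 - 11/4 + 2·π^2)·sin(4·x) + (-22·π^2/25 + 1132/625 + 8·π^4/5)·sin(5·x)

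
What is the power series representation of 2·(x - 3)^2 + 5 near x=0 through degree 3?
2·x^2 - 12·x + 23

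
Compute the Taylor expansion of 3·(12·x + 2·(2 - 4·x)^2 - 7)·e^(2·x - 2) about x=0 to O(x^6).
444·x^5·e^(-2)/5 + 114·x^4·e^(-2) + 76·x^3·e^(-2) - 18·x^2·e^(-2) - 54·x·e^(-2) + 3·e^(-2)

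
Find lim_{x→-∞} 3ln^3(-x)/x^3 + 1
The quotient is an ∞/∞ indeterminate form as x → -∞.
Compare growth rates of the dominant terms (exponentials ≫ polynomials ≫ logarithms), or apply L'Hôpital's rule; the quotient → 0.
Adding the constant: 0 + 1 = 1. Limit = 1.

Final answer: 1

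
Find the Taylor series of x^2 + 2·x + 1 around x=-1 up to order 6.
(x + 1)^2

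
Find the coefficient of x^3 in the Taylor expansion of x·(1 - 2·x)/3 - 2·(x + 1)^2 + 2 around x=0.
Expand to order 3: x·(1 - 2·x)/3 - 2·(x + 1)^2 + 2 = -8·x^2/3 - 11·x/3 + O(x^4).
The coefficient of x^3 is 0.

Final answer: 0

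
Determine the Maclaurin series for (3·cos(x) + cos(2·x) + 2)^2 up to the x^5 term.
87·x^4/4 - 42·x^2 + 36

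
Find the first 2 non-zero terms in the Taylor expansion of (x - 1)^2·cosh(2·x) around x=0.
1 - 2·x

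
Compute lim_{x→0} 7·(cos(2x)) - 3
Direct substitution at x = 0 gives 4.

Final answer: 4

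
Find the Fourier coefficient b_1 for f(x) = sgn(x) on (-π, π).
b_1 = (1/π) ∫_{-π}^{π} f(x)·sin(1x) dx.
Evaluate the integral (use parity and integration by parts as needed): b_1 = 4/π.

Final answer: 4/π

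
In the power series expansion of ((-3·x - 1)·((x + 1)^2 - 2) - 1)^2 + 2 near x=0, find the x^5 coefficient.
Expand to order 5: ((-3·x - 1)·((x + 1)^2 - 2) - 1)^2 + 2 = 42·x^5 + 43·x^4 - 14·x^3 + x^2 + 2 + O(x^6).
The coefficient of x^5 is 42.

Final answer: 42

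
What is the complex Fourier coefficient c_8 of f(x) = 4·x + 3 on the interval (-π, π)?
Compute the real Fourier coefficients first: a_8 = 0, b_8 = -1.
Then c_8 = (a_8 − i·b_8)/2 = i/2.

Final answer: i/2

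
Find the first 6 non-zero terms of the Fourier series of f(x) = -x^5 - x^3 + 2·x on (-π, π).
(-224 - 2·π^4 + 38·π^2)·sin(x) + (-4·π^2 + 4 + π^4)·sin(2·x) + (-2·π^4/3 + 64/81 + 22·π^2/27)·sin(3·x) + (-π^2/8 - 61/64 + π^4/2)·sin(4·x) + (-2·π^4/5 - 2·π^2/25 + 512/625)·sin(5·x) + (-56/81 + 4·π^2/27 + π^4/3)·sin(6·x)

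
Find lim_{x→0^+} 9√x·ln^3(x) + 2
The product is a 0·∞ indeterminate form at x → 0⁺.
Rewrite the product as 9·ln^3(x) / x^(-1/2) and apply L'Hôpital, or use the standard hierarchy x^(-1/2) ≫ |ln x|^3 as x → 0⁺.
The indeterminate product → 0, so the limit = 2.

Final answer: 2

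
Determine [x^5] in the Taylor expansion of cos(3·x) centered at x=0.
Expand to order 5: cos(3·x) = 27·x^4/8 - 9·x^2/2 + 1 + O(x^6).
The coefficient of x^5 is 0.

Final answer: 0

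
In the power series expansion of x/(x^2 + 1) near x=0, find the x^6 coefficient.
Expand to order 6: x/(x^2 + 1) = x^5 - x^3 + x + O(x^7).
The coefficient of x^6 is 0.

Final answer: 0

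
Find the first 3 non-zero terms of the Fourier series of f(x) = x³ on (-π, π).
(-12 + 2·π^2)·sin(x) + (3/2 - π^2)·sin(2·x) + (-4/9 + 2·π^2/3)·sin(3·x)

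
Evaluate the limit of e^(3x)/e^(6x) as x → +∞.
This is an ∞/∞ indeterminate form as x → +∞.
Rewrite e^(3x)/e^(6x) = e^((3−6)x) = e^(-3x); the exponent coefficient is -3 < 0 so e^(-3x) → 0.
Limit = 0.

Final answer: 0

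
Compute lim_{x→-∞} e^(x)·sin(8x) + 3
Evaluate the dominant behaviour as x → -∞; each term tends to a finite value or vanishes.
Limit = 3.

Final answer: 3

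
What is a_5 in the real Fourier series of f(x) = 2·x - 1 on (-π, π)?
a_5 = (1/π) ∫_{-π}^{π} f(x)·cos(5x) dx.
Evaluate the integral (use parity and integration by parts as needed): a_5 = 0.

Final answer: 0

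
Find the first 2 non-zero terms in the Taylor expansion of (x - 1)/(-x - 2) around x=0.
1/2 - 3·x/4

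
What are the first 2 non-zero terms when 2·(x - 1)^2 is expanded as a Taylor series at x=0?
2 - 4·x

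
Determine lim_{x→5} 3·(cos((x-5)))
Direct substitution at x = 5 gives 3.

Final answer: 3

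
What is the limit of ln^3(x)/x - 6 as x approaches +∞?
The quotient is an ∞/∞ indeterminate form as x → +∞.
The polynomial denominator x dominates the logarithmic numerator (any positive power of x ≫ ln^3(x) as x → ∞), so the quotient → 0.
Adding the constant: 0 - 6 = -6. Limit = -6.

Final answer: -6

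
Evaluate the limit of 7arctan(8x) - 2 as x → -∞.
Evaluate the dominant behaviour as x → -∞; each term tends to a finite value or vanishes.
Limit = -7·π/2 - 2.

Final answer: -7·π/2 - 2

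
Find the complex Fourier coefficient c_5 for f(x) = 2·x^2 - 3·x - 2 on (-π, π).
Compute the real Fourier coefficients first: a_5 = -8/25, b_5 = -6/5.
Then c_5 = (a_5 − i·b_5)/2 = -4/25 + 3·i/5.

Final answer: -4/25 + 3·i/5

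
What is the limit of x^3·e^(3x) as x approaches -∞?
This is a 0·∞ indeterminate form at x → -∞.
Rewrite the product as x^3 / e^(-3x) (an ∞/∞ form) and apply L'Hôpital, or use the standard hierarchy e^(3|x|) ≫ |x^3| as x → -∞.
The indeterminate product → 0, so the limit = 0.

Final answer: 0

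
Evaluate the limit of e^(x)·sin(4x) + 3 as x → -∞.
Evaluate the dominant behaviour as x → -∞; each term tends to a finite value or vanishes.
Limit = 3.

Final answer: 3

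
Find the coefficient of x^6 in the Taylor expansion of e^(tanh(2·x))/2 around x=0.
Expand to order 6: e^(tanh(2·x))/2 = 194·x^6/45 - 2·x^5/5 - 7·x^4/3 - 2·x^3/3 + x^2 + x + 1/2 + O(x^7).
The coefficient of x^6 is 194/45.

Final answer: 194/45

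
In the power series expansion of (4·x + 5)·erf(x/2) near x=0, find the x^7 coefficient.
Expand to order 7: (4·x + 5)·erf(x/2) = -5·x^7/(2688·√(π)) + x^6/(40·√(π)) + x^5/(32·√(π)) - x^4/(3·√(π)) - 5·x^3/(12·√(π)) + 4·x^2/√(π) + 5·x/√(π) + O(x^8).
The coefficient of x^7 is -5/(2688·√(π)).

Final answer: -5/(2688·√(π))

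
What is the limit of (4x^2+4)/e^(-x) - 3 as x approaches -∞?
The quotient is an ∞/∞ indeterminate form as x → -∞.
Compare growth rates of the dominant terms (exponentials ≫ polynomials ≫ logarithms), or apply L'Hôpital's rule; the quotient → 0.
Adding the constant: 0 - 3 = -3. Limit = -3.

Final answer: -3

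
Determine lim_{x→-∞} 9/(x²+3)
Evaluate the dominant behaviour as x → -∞; each term tends to a finite value or vanishes.
Limit = 0.

Final answer: 0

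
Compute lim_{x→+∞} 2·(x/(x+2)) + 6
Evaluate the dominant behaviour as x → +∞; each term tends to a finite value or vanishes.
Limit = 8.

Final answer: 8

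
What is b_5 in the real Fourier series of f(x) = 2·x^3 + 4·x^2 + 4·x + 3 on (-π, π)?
b_5 = (1/π) ∫_{-π}^{π} f(x)·sin(5x) dx.
Evaluate the integral (use parity and integration by parts as needed): b_5 = 176/125 + 4·π^2/5.

Final answer: 176/125 + 4·π^2/5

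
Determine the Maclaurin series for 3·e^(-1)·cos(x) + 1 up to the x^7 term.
-x^6·e^(-1)/240 + x^4·e^(-1)/8 - 3·x^2·e^(-1)/2 + 1 + 3·e^(-1)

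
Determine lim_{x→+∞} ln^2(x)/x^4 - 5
The quotient is an ∞/∞ indeterminate form as x → +∞.
The polynomial denominator x^4 dominates the logarithmic numerator (any positive power of x ≫ ln^2(x) as x → ∞), so the quotient → 0.
Adding the constant: 0 - 5 = -5. Limit = -5.

Final answer: -5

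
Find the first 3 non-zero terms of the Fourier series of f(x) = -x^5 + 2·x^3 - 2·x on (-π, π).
(-268 - 2·π^4 + 44·π^2)·sin(x) + (-7·π^2 + 25/2 + π^4)·sin(2·x) + (-2·π^4/3 - 260/81 + 76·π^2/27)·sin(3·x)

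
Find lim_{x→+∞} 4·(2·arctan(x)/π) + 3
Evaluate the dominant behaviour as x → +∞; each term tends to a finite value or vanishes.
Limit = 7.

Final answer: 7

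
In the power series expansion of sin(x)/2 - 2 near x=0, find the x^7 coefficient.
Expand to order 7: sin(x)/2 - 2 = -x^7/10080 + x^5/240 - x^3/12 + x/2 - 2 + O(x^8).
The coefficient of x^7 is -1/10080.

Final answer: -1/10080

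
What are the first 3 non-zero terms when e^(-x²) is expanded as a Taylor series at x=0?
x^4/2 - x^2 + 1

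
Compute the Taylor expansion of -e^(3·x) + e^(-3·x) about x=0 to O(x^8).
-243·x^7/280 - 81·x^5/20 - 9·x^3 - 6·x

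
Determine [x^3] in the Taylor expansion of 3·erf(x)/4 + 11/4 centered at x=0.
Expand to order 3: 3·erf(x)/4 + 11/4 = -x^3/(2·√(π)) + 3·x/(2·√(π)) + 11/4 + O(x^4).
The coefficient of x^3 is -1/(2·√(π)).

Final answer: -1/(2·√(π))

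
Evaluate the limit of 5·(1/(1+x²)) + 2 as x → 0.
Direct substitution at x = 0 gives 7.

Final answer: 7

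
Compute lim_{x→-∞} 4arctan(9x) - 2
Evaluate the dominant behaviour as x → -∞; each term tends to a finite value or vanishes.
Limit = -2·π - 2.

Final answer: -2·π - 2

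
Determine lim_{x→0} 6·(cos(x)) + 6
Direct substitution at x = 0 gives 12.

Final answer: 12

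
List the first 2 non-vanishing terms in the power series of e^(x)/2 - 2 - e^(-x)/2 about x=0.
x - 2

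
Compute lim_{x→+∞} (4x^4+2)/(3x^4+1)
This is an ∞/∞ indeterminate form as x → +∞.
Divide numerator and denominator by x^4 and let the lower-order terms vanish; the leading terms give 4/3.
Limit = 4/3.

Final answer: 4/3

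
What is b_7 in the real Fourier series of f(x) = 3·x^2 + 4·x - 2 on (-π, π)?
b_7 = (1/π) ∫_{-π}^{π} f(x)·sin(7x) dx.
Evaluate the integral (use parity and integration by parts as needed): b_7 = 8/7.

Final answer: 8/7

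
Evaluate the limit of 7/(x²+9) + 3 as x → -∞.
Evaluate the dominant behaviour as x → -∞; each term tends to a finite value or vanishes.
Limit = 3.

Final answer: 3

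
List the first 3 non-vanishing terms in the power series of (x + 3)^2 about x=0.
x^2 + 6·x + 9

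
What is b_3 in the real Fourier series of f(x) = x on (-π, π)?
b_3 = (1/π) ∫_{-π}^{π} f(x)·sin(3x) dx.
Evaluate the integral (use parity and integration by parts as needed): b_3 = 2/3.

Final answer: 2/3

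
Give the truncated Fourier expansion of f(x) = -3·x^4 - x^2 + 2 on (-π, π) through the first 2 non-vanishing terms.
(-140 + 24·π^2)·cos(x) - 3·π^4/5 - π^2/3 + 2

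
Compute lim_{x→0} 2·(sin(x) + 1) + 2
Direct substitution at x = 0 gives 4.

Final answer: 4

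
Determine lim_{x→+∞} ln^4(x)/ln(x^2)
This is an ∞/∞ indeterminate form as x → +∞.
Write ln(x^2) = 2·ln(x), reducing the quotient to ln^3(x)/2 → ∞.
Limit = ∞.

Final answer: ∞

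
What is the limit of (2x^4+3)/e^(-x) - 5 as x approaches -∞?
The quotient is an ∞/∞ indeterminate form as x → -∞.
Compare growth rates of the dominant terms (exponentials ≫ polynomials ≫ logarithms), or apply L'Hôpital's rule; the quotient → 0.
Adding the constant: 0 - 5 = -5. Limit = -5.

Final answer: -5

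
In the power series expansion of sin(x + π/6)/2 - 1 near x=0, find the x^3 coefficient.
Expand to order 3: sin(x + π/6)/2 - 1 = -√(3)·x^3/24 - x^2/8 + √(3)·x/4 - 3/4 + O(x^4).
The coefficient of x^3 is -√(3)/24.

Final answer: -√(3)/24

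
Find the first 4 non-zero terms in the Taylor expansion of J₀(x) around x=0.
-x^6/2304 + x^4/64 - x^2/4 + 1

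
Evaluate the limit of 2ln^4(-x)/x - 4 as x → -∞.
The quotient is an ∞/∞ indeterminate form as x → -∞.
Compare growth rates of the dominant terms (exponentials ≫ polynomials ≫ logarithms), or apply L'Hôpital's rule; the quotient → 0.
Adding the constant: 0 - 4 = -4. Limit = -4.

Final answer: -4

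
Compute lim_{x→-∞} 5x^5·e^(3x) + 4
The product is a 0·∞ indeterminate form at x → -∞.
Rewrite the product as 5x^5 / e^(-3x) (an ∞/∞ form) and apply L'Hôpital, or use the standard hierarchy e^(3|x|) ≫ |x^5| as x → -∞.
The indeterminate product → 0, so the limit = 4.

Final answer: 4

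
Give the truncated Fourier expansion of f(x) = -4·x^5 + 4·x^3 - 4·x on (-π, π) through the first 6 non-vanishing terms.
(-1016 - 8·π^4 + 168·π^2)·sin(x) + (-24·π^2 + 40 + 4·π^4)·sin(2·x) + (-8·π^4/3 - 680/81 + 232·π^2/27)·sin(3·x) + (-9·π^2/2 + 59/16 + 2·π^4)·sin(4·x) + (-8·π^4/5 - 1432/625 + 72·π^2/25)·sin(5·x) + (-56·π^2/27 + 136/81 + 4·π^4/3)·sin(6·x)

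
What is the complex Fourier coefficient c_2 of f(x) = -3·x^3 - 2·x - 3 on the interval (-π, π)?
Compute the real Fourier coefficients first: a_2 = 0, b_2 = -5/2 + 3·π^2.
Then c_2 = (a_2 − i·b_2)/2 = -3·i·π^2/2 + 5·i/4.

Final answer: -3·i·π^2/2 + 5·i/4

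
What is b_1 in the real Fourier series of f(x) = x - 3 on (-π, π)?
b_1 = (1/π) ∫_{-π}^{π} f(x)·sin(1x) dx.
Evaluate the integral (use parity and integration by parts as needed): b_1 = 2.

Final answer: 2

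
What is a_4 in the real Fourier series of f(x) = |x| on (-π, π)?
a_4 = (1/π) ∫_{-π}^{π} f(x)·cos(4x) dx.
Evaluate the integral (use parity and integration by parts as needed): a_4 = 0.

Final answer: 0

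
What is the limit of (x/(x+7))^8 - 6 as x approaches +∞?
As x → +∞: x/(x+7) = 1/(1 + 7/x) → 1, and the 8th power of a limit-1 base also → 1; with the additive constant, 1 - 6 = -5.
Limit = -5.

Final answer: -5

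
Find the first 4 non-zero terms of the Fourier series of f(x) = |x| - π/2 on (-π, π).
-4·cos(x)/π - 4·cos(3·x)/(9·π) - 4·cos(5·x)/(25·π) - 4·cos(7·x)/(49·π)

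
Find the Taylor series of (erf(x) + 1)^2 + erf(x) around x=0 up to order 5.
3·x^5/(5·√(π)) - 8·x^4/(3·π) - 2·x^3/√(π) + 4·x^2/π + 6·x/√(π) + 1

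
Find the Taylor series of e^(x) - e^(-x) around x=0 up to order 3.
x^3/3 + 2·x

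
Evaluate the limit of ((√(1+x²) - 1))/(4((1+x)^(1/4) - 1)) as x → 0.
Both numerator and denominator → 0 as x → 0; this is a 0/0 indeterminate form.
Expand each to leading order near x = 0: numerator ~ x^2/2, denominator ~ x.
The limit of the ratio is 0.

Final answer: 0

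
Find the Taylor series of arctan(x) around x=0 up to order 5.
x^5/5 - x^3/3 + x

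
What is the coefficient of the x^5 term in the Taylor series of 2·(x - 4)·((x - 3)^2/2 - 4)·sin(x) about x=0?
Expand to order 5: 2·(x - 4)·((x - 3)^2/2 - 4)·sin(x) = 49·x^5/30 - 19·x^4/6 - 28·x^3/3 + 25·x^2 - 4·x + O(x^6).
The coefficient of x^5 is 49/30.

Final answer: 49/30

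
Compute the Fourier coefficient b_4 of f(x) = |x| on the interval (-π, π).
b_4 = (1/π) ∫_{-π}^{π} f(x)·sin(4x) dx.
Evaluate the integral (use parity and integration by parts as needed): b_4 = 0.

Final answer: 0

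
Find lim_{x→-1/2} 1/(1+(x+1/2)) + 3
Direct substitution at x = -1/2 gives 4.

Final answer: 4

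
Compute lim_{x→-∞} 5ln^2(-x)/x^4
This is an ∞/∞ indeterminate form as x → -∞.
Compare growth rates of the dominant terms (exponentials ≫ polynomials ≫ logarithms), or apply L'Hôpital's rule; the quotient → 0.
Limit = 0.

Final answer: 0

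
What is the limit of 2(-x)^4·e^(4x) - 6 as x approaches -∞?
The product is a 0·∞ indeterminate form at x → -∞.
Rewrite the product as 2(-x)^4 / e^(-4x) (an ∞/∞ form) and apply L'Hôpital, or use the standard hierarchy e^(4|x|) ≫ |(-x)^4| as x → -∞.
The indeterminate product → 0, so the limit = -6.

Final answer: -6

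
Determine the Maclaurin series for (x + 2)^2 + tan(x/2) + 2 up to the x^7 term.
17·x^7/40320 + x^5/240 + x^3/24 + x^2 + 9·x/2 + 6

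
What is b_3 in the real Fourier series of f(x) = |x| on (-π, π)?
b_3 = (1/π) ∫_{-π}^{π} f(x)·sin(3x) dx.
Evaluate the integral (use parity and integration by parts as needed): b_3 = 0.

Final answer: 0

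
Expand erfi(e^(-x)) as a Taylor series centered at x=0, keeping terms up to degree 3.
-13·e·x^3/(3·√(π)) + 3·e·x^2/√(π) - 2·e·x/√(π) + erfi(1)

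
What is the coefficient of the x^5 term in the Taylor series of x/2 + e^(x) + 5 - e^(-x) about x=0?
Expand to order 5: x/2 + e^(x) + 5 - e^(-x) = x^5/60 + x^3/3 + 5·x/2 + 5 + O(x^6).
The coefficient of x^5 is 1/60.

Final answer: 1/60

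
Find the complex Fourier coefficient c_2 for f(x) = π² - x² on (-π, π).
Compute the real Fourier coefficients first: a_2 = -1, b_2 = 0.
Then c_2 = (a_2 − i·b_2)/2 = -1/2.

Final answer: -1/2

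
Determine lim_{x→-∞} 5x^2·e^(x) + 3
The product is a 0·∞ indeterminate form at x → -∞.
Rewrite the product as 5x^2 / e^(-x) (an ∞/∞ form) and apply L'Hôpital, or use the standard hierarchy e^(|x|) ≫ |x^2| as x → -∞.
The indeterminate product → 0, so the limit = 3.

Final answer: 3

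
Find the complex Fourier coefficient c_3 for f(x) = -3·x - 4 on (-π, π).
Compute the real Fourier coefficients first: a_3 = 0, b_3 = -2.
Then c_3 = (a_3 − i·b_3)/2 = i.

Final answer: i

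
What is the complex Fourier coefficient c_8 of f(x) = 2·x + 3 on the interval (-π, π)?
Compute the real Fourier coefficients first: a_8 = 0, b_8 = -1/2.
Then c_8 = (a_8 − i·b_8)/2 = i/4.

Final answer: i/4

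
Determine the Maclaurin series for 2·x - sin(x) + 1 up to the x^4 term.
x^3/6 + x + 1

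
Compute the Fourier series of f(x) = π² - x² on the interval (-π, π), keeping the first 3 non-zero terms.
4·cos(x) - cos(2·x) + 2·π^2/3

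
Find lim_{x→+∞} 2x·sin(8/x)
As x → +∞: let u = 8/x → 0⁺; then 2·x·sin(8/x) = 2·8·sin(u)/u → 2·8·1 = 16.
Limit = 16.

Final answer: 16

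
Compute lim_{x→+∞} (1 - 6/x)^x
As x → +∞: this is the defining limit (1 - 6/x)^x → e^(-6).
Limit = e^(-6).

Final answer: e^(-6)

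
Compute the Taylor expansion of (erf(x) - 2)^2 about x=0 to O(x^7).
56·x^6/(45·π) - 4·x^5/(5·√(π)) - 8·x^4/(3·π) + 8·x^3/(3·√(π)) + 4·x^2/π - 8·x/√(π) + 4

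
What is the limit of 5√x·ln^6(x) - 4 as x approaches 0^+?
The product is a 0·∞ indeterminate form at x → 0⁺.
Rewrite the product as 5·ln^6(x) / x^(-1/2) and apply L'Hôpital, or use the standard hierarchy x^(-1/2) ≫ |ln x|^6 as x → 0⁺.
The indeterminate product → 0, so the limit = -4.

Final answer: -4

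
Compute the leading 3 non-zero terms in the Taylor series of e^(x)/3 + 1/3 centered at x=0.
x^2/6 + x/3 + 2/3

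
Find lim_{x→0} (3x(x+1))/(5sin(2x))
Both numerator and denominator → 0 as x → 0; this is a 0/0 indeterminate form.
Expand each to leading order near x = 0: numerator ~ 3·x, denominator ~ 10·x.
The limit of the ratio is 3/10.

Final answer: 3/10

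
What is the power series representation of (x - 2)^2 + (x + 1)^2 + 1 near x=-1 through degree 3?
10 - 6·(x + 1) + 2·(x + 1)^2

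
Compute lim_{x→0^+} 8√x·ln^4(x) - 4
The product is a 0·∞ indeterminate form at x → 0⁺.
Rewrite the product as 8·ln^4(x) / x^(-1/2) and apply L'Hôpital, or use the standard hierarchy x^(-1/2) ≫ |ln x|^4 as x → 0⁺.
The indeterminate product → 0, so the limit = -4.

Final answer: -4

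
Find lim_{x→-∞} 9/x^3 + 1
Evaluate the dominant behaviour as x → -∞; each term tends to a finite value or vanishes.
Limit = 1.

Final answer: 1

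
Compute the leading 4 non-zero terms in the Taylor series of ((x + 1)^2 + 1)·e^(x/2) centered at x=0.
19·x^3/24 + 9·x^2/4 + 3·x + 2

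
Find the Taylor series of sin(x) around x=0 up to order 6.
x^5/120 - x^3/6 + x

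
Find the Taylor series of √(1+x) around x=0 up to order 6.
-21·x^6/1024 + 7·x^5/256 - 5·x^4/128 + x^3/16 - x^2/8 + x/2 + 1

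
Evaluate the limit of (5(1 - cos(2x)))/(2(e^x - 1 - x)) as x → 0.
Both numerator and denominator → 0 as x → 0; this is a 0/0 indeterminate form.
Expand each to leading order near x = 0: numerator ~ 10·x^2, denominator ~ x^2.
The limit of the ratio is 10.

Final answer: 10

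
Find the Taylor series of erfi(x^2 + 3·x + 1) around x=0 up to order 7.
19787·e·x^7/(7·√(π)) + 6184·e·x^6/(5·√(π)) + 2529·e·x^5/(5·√(π)) + 191·e·x^4/√(π) + 66·e·x^3/√(π) + 20·e·x^2/√(π) + 6·e·x/√(π) + erfi(1)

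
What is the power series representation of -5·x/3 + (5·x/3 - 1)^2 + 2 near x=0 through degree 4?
25·x^2/9 - 5·x + 3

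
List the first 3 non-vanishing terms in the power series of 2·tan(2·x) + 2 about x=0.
16·x^3/3 + 4·x + 2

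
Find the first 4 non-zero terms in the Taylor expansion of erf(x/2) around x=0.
-x^7/(2688·√(π)) + x^5/(160·√(π)) - x^3/(12·√(π)) + x/√(π)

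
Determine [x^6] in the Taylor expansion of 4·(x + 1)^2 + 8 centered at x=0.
Expand to order 6: 4·(x + 1)^2 + 8 = 4·x^2 + 8·x + 12 + O(x^7).
The coefficient of x^6 is 0.

Final answer: 0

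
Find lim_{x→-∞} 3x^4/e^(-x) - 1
The quotient is an ∞/∞ indeterminate form as x → -∞.
Compare growth rates of the dominant terms (exponentials ≫ polynomials ≫ logarithms), or apply L'Hôpital's rule; the quotient → 0.
Adding the constant: 0 - 1 = -1. Limit = -1.

Final answer: -1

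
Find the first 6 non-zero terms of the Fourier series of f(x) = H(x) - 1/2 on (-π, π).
2·sin(x)/π + 2·sin(3·x)/(3·π) + 2·sin(5·x)/(5·π) + 2·sin(7·x)/(7·π) + 2·sin(9·x)/(9·π) + 2·sin(11·x)/(11·π)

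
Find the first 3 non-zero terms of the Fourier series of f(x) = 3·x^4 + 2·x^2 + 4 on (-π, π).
(136 - 24·π^2)·cos(x) + (-7 + 6·π^2)·cos(2·x) + 4 + 2·π^2/3 + 3·π^4/5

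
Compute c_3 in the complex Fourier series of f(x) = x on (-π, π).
Compute the real Fourier coefficients first: a_3 = 0, b_3 = 2/3.
Then c_3 = (a_3 − i·b_3)/2 = -i/3.

Final answer: -i/3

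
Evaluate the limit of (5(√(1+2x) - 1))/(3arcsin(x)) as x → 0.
Both numerator and denominator → 0 as x → 0; this is a 0/0 indeterminate form.
Expand each to leading order near x = 0: numerator ~ 5·x, denominator ~ 3·x.
The limit of the ratio is 5/3.

Final answer: 5/3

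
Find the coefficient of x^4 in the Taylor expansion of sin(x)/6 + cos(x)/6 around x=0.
Expand to order 4: sin(x)/6 + cos(x)/6 = x^4/144 - x^3/36 - x^2/12 + x/6 + 1/6 + O(x^5).
The coefficient of x^4 is 1/144.

Final answer: 1/144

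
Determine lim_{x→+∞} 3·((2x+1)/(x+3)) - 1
Evaluate the dominant behaviour as x → +∞; each term tends to a finite value or vanishes.
Limit = 5.

Final answer: 5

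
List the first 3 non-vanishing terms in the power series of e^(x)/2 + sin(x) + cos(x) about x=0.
-x^2/4 + 3·x/2 + 3/2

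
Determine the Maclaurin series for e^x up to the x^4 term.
x^4/24 + x^3/6 + x^2/2 + x + 1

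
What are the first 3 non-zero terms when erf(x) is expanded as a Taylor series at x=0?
x^5/(5·√(π)) - 2·x^3/(3·√(π)) + 2·x/√(π)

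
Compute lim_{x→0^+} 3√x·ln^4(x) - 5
The product is a 0·∞ indeterminate form at x → 0⁺.
Rewrite the product as 3·ln^4(x) / x^(-1/2) and apply L'Hôpital, or use the standard hierarchy x^(-1/2) ≫ |ln x|^4 as x → 0⁺.
The indeterminate product → 0, so the limit = -5.

Final answer: -5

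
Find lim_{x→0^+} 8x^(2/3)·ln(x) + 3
The product is a 0·∞ indeterminate form at x → 0⁺.
Rewrite the product as 8·ln(x) / x^(-2/3) and apply L'Hôpital, or use the standard hierarchy x^(-2/3) ≫ |ln x| as x → 0⁺.
The indeterminate product → 0, so the limit = 3.

Final answer: 3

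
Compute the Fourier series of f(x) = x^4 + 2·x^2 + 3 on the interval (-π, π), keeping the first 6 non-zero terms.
(40 - 8·π^2)·cos(x) + (-1 + 2·π^2)·cos(2·x) + (-8·π^2/9 - 8/27)·cos(3·x) + (5/16 + π^2/2)·cos(4·x) + (-8·π^2/25 - 152/625)·cos(5·x) + 3 + 2·π^2/3 + π^4/5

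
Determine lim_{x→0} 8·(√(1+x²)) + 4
Direct substitution at x = 0 gives 12.

Final answer: 12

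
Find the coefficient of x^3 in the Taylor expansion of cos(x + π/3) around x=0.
Expand to order 3: cos(x + π/3) = √(3)·x^3/12 - x^2/4 - √(3)·x/2 + 1/2 + O(x^4).
The coefficient of x^3 is √(3)/12.

Final answer: √(3)/12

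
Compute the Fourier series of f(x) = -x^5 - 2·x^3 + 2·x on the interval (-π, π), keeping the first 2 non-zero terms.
(-212 - 2·π^4 + 36·π^2)·sin(x) + (-3·π^2 + 5/2 + π^4)·sin(2·x)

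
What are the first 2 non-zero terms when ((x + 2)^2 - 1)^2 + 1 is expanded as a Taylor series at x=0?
24·x + 10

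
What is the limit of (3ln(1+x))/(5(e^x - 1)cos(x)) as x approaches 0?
Both numerator and denominator → 0 as x → 0; this is a 0/0 indeterminate form.
Expand each to leading order near x = 0: numerator ~ 3·x, denominator ~ 5·x.
The limit of the ratio is 3/5.

Final answer: 3/5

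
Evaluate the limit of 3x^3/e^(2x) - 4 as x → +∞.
The quotient is an ∞/∞ indeterminate form as x → +∞.
The exponential denominator e^(2x) dominates the polynomial numerator (e^x ≫ x^3 as x → ∞), so the quotient → 0.
Adding the constant: 0 - 4 = -4. Limit = -4.

Final answer: -4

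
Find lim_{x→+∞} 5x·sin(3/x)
As x → +∞: let u = 3/x → 0⁺; then 5·x·sin(3/x) = 5·3·sin(u)/u → 5·3·1 = 15.
Limit = 15.

Final answer: 15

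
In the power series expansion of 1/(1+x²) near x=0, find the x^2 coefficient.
Expand to order 2: 1/(1+x²) = 1 - x^2 + O(x^3).
The coefficient of x^2 is -1.

Final answer: -1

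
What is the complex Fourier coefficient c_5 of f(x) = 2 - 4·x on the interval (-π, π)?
Compute the real Fourier coefficients first: a_5 = 0, b_5 = -8/5.
Then c_5 = (a_5 − i·b_5)/2 = 4·i/5.

Final answer: 4·i/5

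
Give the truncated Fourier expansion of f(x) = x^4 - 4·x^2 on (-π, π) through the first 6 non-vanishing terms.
(64 - 8·π^2)·cos(x) + (-7 + 2·π^2)·cos(2·x) + (64/27 - 8·π^2/9)·cos(3·x) + (-19/16 + π^2/2)·cos(4·x) + (448/625 - 8·π^2/25)·cos(5·x) - 4·π^2/3 + π^4/5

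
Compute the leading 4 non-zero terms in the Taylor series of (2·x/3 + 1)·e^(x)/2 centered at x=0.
x^3/4 + 7·x^2/12 + 5·x/6 + 1/2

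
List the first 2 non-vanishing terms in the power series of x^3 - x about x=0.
x^3 - x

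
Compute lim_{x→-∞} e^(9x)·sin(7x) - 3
Evaluate the dominant behaviour as x → -∞; each term tends to a finite value or vanishes.
Limit = -3.

Final answer: -3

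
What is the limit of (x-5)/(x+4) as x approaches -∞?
Evaluate the dominant behaviour as x → -∞; each term tends to a finite value or vanishes.
Limit = 1.

Final answer: 1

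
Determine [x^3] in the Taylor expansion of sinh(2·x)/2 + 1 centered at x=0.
Expand to order 3: sinh(2·x)/2 + 1 = 2·x^3/3 + x + 1 + O(x^4).
The coefficient of x^3 is 2/3.

Final answer: 2/3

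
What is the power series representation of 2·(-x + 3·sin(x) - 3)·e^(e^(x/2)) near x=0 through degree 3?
-5·e·x^3/8 + e·x^2/2 + e·x - 6·e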